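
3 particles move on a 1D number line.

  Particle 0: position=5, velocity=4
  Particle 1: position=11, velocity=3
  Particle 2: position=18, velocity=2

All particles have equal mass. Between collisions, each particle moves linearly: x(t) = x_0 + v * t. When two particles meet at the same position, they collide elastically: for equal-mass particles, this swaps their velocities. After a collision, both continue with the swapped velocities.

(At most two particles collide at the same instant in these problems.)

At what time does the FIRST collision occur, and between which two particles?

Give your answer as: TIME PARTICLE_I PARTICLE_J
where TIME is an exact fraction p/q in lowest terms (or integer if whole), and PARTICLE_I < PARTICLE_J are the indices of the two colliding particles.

Answer: 6 0 1

Derivation:
Pair (0,1): pos 5,11 vel 4,3 -> gap=6, closing at 1/unit, collide at t=6
Pair (1,2): pos 11,18 vel 3,2 -> gap=7, closing at 1/unit, collide at t=7
Earliest collision: t=6 between 0 and 1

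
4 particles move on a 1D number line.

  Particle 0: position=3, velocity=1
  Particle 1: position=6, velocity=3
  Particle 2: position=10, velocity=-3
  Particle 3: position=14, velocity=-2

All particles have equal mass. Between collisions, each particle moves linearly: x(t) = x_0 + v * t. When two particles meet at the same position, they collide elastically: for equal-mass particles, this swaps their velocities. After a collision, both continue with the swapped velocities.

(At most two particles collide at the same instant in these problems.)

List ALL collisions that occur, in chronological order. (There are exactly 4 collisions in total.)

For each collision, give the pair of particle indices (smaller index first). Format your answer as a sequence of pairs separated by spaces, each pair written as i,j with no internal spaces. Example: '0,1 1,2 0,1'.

Answer: 1,2 2,3 0,1 1,2

Derivation:
Collision at t=2/3: particles 1 and 2 swap velocities; positions: p0=11/3 p1=8 p2=8 p3=38/3; velocities now: v0=1 v1=-3 v2=3 v3=-2
Collision at t=8/5: particles 2 and 3 swap velocities; positions: p0=23/5 p1=26/5 p2=54/5 p3=54/5; velocities now: v0=1 v1=-3 v2=-2 v3=3
Collision at t=7/4: particles 0 and 1 swap velocities; positions: p0=19/4 p1=19/4 p2=21/2 p3=45/4; velocities now: v0=-3 v1=1 v2=-2 v3=3
Collision at t=11/3: particles 1 and 2 swap velocities; positions: p0=-1 p1=20/3 p2=20/3 p3=17; velocities now: v0=-3 v1=-2 v2=1 v3=3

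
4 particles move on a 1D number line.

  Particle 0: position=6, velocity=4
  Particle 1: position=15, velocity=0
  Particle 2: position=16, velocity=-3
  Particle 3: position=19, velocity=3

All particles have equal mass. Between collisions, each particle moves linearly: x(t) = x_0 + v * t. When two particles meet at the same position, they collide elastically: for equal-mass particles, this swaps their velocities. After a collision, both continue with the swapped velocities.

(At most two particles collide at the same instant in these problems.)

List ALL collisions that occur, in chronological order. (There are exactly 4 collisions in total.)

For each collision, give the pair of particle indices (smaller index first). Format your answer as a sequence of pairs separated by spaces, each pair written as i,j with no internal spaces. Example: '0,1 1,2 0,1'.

Collision at t=1/3: particles 1 and 2 swap velocities; positions: p0=22/3 p1=15 p2=15 p3=20; velocities now: v0=4 v1=-3 v2=0 v3=3
Collision at t=10/7: particles 0 and 1 swap velocities; positions: p0=82/7 p1=82/7 p2=15 p3=163/7; velocities now: v0=-3 v1=4 v2=0 v3=3
Collision at t=9/4: particles 1 and 2 swap velocities; positions: p0=37/4 p1=15 p2=15 p3=103/4; velocities now: v0=-3 v1=0 v2=4 v3=3
Collision at t=13: particles 2 and 3 swap velocities; positions: p0=-23 p1=15 p2=58 p3=58; velocities now: v0=-3 v1=0 v2=3 v3=4

Answer: 1,2 0,1 1,2 2,3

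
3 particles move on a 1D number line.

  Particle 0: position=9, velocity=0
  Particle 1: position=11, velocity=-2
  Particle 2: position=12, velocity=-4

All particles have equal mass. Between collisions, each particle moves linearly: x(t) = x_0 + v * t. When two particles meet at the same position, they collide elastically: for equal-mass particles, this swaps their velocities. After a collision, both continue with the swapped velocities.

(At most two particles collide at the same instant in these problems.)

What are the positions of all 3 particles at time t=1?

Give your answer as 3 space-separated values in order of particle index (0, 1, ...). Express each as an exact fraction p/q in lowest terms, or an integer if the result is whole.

Collision at t=1/2: particles 1 and 2 swap velocities; positions: p0=9 p1=10 p2=10; velocities now: v0=0 v1=-4 v2=-2
Collision at t=3/4: particles 0 and 1 swap velocities; positions: p0=9 p1=9 p2=19/2; velocities now: v0=-4 v1=0 v2=-2
Collision at t=1: particles 1 and 2 swap velocities; positions: p0=8 p1=9 p2=9; velocities now: v0=-4 v1=-2 v2=0
Advance to t=1 (no further collisions before then); velocities: v0=-4 v1=-2 v2=0; positions = 8 9 9

Answer: 8 9 9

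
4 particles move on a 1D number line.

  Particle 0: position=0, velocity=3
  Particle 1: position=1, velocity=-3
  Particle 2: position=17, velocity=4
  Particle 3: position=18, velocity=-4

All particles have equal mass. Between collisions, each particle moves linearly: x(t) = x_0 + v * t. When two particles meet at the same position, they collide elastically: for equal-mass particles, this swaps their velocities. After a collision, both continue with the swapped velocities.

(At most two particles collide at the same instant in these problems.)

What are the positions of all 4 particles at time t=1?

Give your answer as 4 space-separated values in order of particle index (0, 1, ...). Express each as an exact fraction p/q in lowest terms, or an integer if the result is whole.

Collision at t=1/8: particles 2 and 3 swap velocities; positions: p0=3/8 p1=5/8 p2=35/2 p3=35/2; velocities now: v0=3 v1=-3 v2=-4 v3=4
Collision at t=1/6: particles 0 and 1 swap velocities; positions: p0=1/2 p1=1/2 p2=52/3 p3=53/3; velocities now: v0=-3 v1=3 v2=-4 v3=4
Advance to t=1 (no further collisions before then); velocities: v0=-3 v1=3 v2=-4 v3=4; positions = -2 3 14 21

Answer: -2 3 14 21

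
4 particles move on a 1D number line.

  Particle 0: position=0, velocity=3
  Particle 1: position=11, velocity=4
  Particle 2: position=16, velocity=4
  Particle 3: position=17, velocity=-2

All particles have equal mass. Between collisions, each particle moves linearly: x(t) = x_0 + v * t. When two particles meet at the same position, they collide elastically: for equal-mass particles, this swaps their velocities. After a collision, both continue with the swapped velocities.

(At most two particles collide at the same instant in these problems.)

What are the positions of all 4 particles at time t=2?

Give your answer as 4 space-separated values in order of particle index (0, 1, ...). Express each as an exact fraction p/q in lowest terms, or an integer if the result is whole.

Collision at t=1/6: particles 2 and 3 swap velocities; positions: p0=1/2 p1=35/3 p2=50/3 p3=50/3; velocities now: v0=3 v1=4 v2=-2 v3=4
Collision at t=1: particles 1 and 2 swap velocities; positions: p0=3 p1=15 p2=15 p3=20; velocities now: v0=3 v1=-2 v2=4 v3=4
Advance to t=2 (no further collisions before then); velocities: v0=3 v1=-2 v2=4 v3=4; positions = 6 13 19 24

Answer: 6 13 19 24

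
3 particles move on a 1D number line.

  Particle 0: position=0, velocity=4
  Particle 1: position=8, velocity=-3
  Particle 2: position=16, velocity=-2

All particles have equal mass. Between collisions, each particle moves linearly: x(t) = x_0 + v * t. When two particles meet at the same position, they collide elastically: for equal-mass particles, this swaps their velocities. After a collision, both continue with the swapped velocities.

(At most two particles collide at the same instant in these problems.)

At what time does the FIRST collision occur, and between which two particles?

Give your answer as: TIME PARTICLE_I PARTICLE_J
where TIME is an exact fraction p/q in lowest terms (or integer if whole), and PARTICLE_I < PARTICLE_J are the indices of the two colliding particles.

Pair (0,1): pos 0,8 vel 4,-3 -> gap=8, closing at 7/unit, collide at t=8/7
Pair (1,2): pos 8,16 vel -3,-2 -> not approaching (rel speed -1 <= 0)
Earliest collision: t=8/7 between 0 and 1

Answer: 8/7 0 1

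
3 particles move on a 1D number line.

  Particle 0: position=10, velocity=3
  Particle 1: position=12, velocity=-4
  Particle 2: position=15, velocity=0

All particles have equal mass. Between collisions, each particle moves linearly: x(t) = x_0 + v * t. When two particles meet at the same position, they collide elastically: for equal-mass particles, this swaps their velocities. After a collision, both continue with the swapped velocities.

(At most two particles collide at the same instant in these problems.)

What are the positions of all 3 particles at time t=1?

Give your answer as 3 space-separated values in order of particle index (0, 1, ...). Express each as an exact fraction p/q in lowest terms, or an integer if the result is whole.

Collision at t=2/7: particles 0 and 1 swap velocities; positions: p0=76/7 p1=76/7 p2=15; velocities now: v0=-4 v1=3 v2=0
Advance to t=1 (no further collisions before then); velocities: v0=-4 v1=3 v2=0; positions = 8 13 15

Answer: 8 13 15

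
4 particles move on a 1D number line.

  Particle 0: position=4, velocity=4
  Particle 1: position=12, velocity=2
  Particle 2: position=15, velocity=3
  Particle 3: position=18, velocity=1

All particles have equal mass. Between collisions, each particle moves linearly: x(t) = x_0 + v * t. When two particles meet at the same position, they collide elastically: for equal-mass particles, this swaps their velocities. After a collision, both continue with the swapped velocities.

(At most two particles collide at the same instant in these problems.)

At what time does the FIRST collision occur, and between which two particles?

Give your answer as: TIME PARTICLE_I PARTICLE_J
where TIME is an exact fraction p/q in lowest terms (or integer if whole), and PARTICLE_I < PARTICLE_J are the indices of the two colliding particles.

Answer: 3/2 2 3

Derivation:
Pair (0,1): pos 4,12 vel 4,2 -> gap=8, closing at 2/unit, collide at t=4
Pair (1,2): pos 12,15 vel 2,3 -> not approaching (rel speed -1 <= 0)
Pair (2,3): pos 15,18 vel 3,1 -> gap=3, closing at 2/unit, collide at t=3/2
Earliest collision: t=3/2 between 2 and 3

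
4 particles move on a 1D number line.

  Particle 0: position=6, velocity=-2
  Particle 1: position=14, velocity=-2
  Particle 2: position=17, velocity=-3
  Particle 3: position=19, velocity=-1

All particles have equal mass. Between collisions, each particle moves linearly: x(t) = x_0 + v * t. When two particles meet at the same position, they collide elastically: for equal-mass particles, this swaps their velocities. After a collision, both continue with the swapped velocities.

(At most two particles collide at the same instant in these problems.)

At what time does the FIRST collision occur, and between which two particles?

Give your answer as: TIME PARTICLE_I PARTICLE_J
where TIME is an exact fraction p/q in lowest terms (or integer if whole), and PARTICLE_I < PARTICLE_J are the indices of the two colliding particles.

Pair (0,1): pos 6,14 vel -2,-2 -> not approaching (rel speed 0 <= 0)
Pair (1,2): pos 14,17 vel -2,-3 -> gap=3, closing at 1/unit, collide at t=3
Pair (2,3): pos 17,19 vel -3,-1 -> not approaching (rel speed -2 <= 0)
Earliest collision: t=3 between 1 and 2

Answer: 3 1 2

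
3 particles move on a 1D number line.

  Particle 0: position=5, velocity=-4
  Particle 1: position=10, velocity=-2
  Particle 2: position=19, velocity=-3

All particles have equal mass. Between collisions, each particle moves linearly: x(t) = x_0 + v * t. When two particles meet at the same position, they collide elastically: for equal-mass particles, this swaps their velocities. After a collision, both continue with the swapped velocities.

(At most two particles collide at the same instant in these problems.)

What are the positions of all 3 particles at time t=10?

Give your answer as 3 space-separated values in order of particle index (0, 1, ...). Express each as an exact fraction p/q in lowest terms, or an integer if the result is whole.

Collision at t=9: particles 1 and 2 swap velocities; positions: p0=-31 p1=-8 p2=-8; velocities now: v0=-4 v1=-3 v2=-2
Advance to t=10 (no further collisions before then); velocities: v0=-4 v1=-3 v2=-2; positions = -35 -11 -10

Answer: -35 -11 -10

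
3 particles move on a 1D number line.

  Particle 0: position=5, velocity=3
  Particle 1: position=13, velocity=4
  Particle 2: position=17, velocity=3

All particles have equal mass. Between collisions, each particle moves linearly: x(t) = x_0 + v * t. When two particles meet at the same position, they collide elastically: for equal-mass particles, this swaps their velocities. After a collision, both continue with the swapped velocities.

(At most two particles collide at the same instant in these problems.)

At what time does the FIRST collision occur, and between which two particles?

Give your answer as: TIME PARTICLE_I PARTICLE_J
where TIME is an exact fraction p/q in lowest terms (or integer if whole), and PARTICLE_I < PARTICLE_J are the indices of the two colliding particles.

Pair (0,1): pos 5,13 vel 3,4 -> not approaching (rel speed -1 <= 0)
Pair (1,2): pos 13,17 vel 4,3 -> gap=4, closing at 1/unit, collide at t=4
Earliest collision: t=4 between 1 and 2

Answer: 4 1 2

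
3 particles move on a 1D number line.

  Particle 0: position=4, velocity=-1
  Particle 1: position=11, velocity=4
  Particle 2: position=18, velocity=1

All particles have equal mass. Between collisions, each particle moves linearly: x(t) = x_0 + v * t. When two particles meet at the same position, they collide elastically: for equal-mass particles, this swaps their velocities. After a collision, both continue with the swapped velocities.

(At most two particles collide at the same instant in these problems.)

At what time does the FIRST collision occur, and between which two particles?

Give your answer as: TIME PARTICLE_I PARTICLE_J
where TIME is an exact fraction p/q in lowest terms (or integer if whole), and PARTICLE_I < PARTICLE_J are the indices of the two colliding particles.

Answer: 7/3 1 2

Derivation:
Pair (0,1): pos 4,11 vel -1,4 -> not approaching (rel speed -5 <= 0)
Pair (1,2): pos 11,18 vel 4,1 -> gap=7, closing at 3/unit, collide at t=7/3
Earliest collision: t=7/3 between 1 and 2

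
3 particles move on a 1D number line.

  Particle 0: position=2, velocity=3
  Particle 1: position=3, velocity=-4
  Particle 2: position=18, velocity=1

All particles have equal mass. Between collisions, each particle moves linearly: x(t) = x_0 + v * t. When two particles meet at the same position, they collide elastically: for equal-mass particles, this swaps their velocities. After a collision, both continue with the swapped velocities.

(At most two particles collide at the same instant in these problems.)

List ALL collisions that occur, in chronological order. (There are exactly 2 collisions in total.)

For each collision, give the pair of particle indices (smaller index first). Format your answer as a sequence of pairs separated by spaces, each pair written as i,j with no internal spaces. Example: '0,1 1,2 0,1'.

Collision at t=1/7: particles 0 and 1 swap velocities; positions: p0=17/7 p1=17/7 p2=127/7; velocities now: v0=-4 v1=3 v2=1
Collision at t=8: particles 1 and 2 swap velocities; positions: p0=-29 p1=26 p2=26; velocities now: v0=-4 v1=1 v2=3

Answer: 0,1 1,2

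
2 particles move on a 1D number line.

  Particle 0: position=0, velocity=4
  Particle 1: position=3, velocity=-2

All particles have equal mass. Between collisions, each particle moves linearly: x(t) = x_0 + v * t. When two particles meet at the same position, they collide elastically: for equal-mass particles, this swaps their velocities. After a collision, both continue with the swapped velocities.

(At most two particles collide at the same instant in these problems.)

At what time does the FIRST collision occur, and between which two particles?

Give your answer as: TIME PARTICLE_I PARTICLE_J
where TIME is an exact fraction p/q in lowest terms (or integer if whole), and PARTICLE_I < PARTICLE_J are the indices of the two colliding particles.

Pair (0,1): pos 0,3 vel 4,-2 -> gap=3, closing at 6/unit, collide at t=1/2
Earliest collision: t=1/2 between 0 and 1

Answer: 1/2 0 1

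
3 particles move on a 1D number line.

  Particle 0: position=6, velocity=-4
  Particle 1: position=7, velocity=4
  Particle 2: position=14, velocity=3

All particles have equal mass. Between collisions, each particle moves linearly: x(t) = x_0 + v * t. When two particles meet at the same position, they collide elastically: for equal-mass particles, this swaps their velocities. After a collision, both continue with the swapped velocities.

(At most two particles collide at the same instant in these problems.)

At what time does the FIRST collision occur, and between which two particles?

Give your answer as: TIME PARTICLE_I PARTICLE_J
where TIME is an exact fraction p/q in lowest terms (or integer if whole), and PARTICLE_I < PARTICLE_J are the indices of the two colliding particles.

Answer: 7 1 2

Derivation:
Pair (0,1): pos 6,7 vel -4,4 -> not approaching (rel speed -8 <= 0)
Pair (1,2): pos 7,14 vel 4,3 -> gap=7, closing at 1/unit, collide at t=7
Earliest collision: t=7 between 1 and 2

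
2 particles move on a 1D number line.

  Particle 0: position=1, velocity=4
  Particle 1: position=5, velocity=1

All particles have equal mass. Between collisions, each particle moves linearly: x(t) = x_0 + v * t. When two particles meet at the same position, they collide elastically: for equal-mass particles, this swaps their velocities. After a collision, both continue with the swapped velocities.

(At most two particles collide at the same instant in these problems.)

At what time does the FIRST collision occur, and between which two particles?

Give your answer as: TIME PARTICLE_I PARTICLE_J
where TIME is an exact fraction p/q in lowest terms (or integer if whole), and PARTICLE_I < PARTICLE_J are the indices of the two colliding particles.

Answer: 4/3 0 1

Derivation:
Pair (0,1): pos 1,5 vel 4,1 -> gap=4, closing at 3/unit, collide at t=4/3
Earliest collision: t=4/3 between 0 and 1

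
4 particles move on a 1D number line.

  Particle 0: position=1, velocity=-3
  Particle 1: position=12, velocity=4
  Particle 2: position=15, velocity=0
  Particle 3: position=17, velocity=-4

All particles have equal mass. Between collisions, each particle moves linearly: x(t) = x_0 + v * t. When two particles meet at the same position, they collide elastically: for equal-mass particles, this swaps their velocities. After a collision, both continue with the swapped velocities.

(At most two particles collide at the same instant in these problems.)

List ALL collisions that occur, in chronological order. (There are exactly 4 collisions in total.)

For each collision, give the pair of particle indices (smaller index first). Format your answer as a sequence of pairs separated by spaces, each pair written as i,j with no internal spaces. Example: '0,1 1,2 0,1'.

Answer: 2,3 1,2 2,3 0,1

Derivation:
Collision at t=1/2: particles 2 and 3 swap velocities; positions: p0=-1/2 p1=14 p2=15 p3=15; velocities now: v0=-3 v1=4 v2=-4 v3=0
Collision at t=5/8: particles 1 and 2 swap velocities; positions: p0=-7/8 p1=29/2 p2=29/2 p3=15; velocities now: v0=-3 v1=-4 v2=4 v3=0
Collision at t=3/4: particles 2 and 3 swap velocities; positions: p0=-5/4 p1=14 p2=15 p3=15; velocities now: v0=-3 v1=-4 v2=0 v3=4
Collision at t=16: particles 0 and 1 swap velocities; positions: p0=-47 p1=-47 p2=15 p3=76; velocities now: v0=-4 v1=-3 v2=0 v3=4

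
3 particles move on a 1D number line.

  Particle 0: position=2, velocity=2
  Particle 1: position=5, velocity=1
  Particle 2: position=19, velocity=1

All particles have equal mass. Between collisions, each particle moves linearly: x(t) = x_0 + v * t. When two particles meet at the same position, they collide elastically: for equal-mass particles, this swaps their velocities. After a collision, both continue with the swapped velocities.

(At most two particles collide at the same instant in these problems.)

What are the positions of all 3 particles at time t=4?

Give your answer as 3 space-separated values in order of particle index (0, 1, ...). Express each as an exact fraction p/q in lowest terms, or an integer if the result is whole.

Collision at t=3: particles 0 and 1 swap velocities; positions: p0=8 p1=8 p2=22; velocities now: v0=1 v1=2 v2=1
Advance to t=4 (no further collisions before then); velocities: v0=1 v1=2 v2=1; positions = 9 10 23

Answer: 9 10 23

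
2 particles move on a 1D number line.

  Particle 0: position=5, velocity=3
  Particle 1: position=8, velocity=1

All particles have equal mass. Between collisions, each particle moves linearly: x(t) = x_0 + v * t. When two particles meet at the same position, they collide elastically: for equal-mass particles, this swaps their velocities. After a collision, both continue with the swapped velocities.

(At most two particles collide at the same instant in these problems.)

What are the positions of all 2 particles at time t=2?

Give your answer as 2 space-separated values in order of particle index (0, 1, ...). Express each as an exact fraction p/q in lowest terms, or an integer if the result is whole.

Answer: 10 11

Derivation:
Collision at t=3/2: particles 0 and 1 swap velocities; positions: p0=19/2 p1=19/2; velocities now: v0=1 v1=3
Advance to t=2 (no further collisions before then); velocities: v0=1 v1=3; positions = 10 11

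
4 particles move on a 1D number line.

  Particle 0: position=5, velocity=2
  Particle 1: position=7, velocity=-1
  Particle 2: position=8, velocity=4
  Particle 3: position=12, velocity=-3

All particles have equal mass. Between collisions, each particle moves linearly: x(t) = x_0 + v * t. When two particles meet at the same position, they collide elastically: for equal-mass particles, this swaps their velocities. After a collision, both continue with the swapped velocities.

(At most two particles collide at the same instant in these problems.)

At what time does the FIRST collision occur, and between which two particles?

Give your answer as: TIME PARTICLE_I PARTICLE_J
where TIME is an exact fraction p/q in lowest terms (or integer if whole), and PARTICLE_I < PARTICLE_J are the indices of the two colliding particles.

Pair (0,1): pos 5,7 vel 2,-1 -> gap=2, closing at 3/unit, collide at t=2/3
Pair (1,2): pos 7,8 vel -1,4 -> not approaching (rel speed -5 <= 0)
Pair (2,3): pos 8,12 vel 4,-3 -> gap=4, closing at 7/unit, collide at t=4/7
Earliest collision: t=4/7 between 2 and 3

Answer: 4/7 2 3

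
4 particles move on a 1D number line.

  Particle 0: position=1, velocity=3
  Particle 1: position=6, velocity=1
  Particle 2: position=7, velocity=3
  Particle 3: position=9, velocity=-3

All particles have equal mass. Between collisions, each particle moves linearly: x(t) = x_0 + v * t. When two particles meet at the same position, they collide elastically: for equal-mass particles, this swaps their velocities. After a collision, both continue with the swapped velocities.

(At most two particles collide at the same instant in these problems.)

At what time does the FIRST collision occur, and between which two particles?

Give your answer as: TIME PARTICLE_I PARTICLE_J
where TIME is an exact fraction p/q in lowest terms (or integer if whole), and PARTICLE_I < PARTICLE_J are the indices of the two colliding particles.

Answer: 1/3 2 3

Derivation:
Pair (0,1): pos 1,6 vel 3,1 -> gap=5, closing at 2/unit, collide at t=5/2
Pair (1,2): pos 6,7 vel 1,3 -> not approaching (rel speed -2 <= 0)
Pair (2,3): pos 7,9 vel 3,-3 -> gap=2, closing at 6/unit, collide at t=1/3
Earliest collision: t=1/3 between 2 and 3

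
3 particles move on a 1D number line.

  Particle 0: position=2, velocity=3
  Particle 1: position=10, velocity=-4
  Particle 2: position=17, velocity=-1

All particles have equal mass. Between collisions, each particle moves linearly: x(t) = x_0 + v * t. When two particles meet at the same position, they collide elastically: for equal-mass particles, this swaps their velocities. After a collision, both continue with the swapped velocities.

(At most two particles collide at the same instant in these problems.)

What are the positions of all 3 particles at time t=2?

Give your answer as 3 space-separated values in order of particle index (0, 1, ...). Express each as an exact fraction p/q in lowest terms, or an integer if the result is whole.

Answer: 2 8 15

Derivation:
Collision at t=8/7: particles 0 and 1 swap velocities; positions: p0=38/7 p1=38/7 p2=111/7; velocities now: v0=-4 v1=3 v2=-1
Advance to t=2 (no further collisions before then); velocities: v0=-4 v1=3 v2=-1; positions = 2 8 15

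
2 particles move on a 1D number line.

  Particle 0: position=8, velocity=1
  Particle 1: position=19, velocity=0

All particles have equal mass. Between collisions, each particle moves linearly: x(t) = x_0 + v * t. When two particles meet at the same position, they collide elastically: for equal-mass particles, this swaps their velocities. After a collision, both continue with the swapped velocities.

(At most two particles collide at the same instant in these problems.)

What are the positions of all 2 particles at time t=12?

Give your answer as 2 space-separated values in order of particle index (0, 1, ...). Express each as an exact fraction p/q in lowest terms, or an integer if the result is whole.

Answer: 19 20

Derivation:
Collision at t=11: particles 0 and 1 swap velocities; positions: p0=19 p1=19; velocities now: v0=0 v1=1
Advance to t=12 (no further collisions before then); velocities: v0=0 v1=1; positions = 19 20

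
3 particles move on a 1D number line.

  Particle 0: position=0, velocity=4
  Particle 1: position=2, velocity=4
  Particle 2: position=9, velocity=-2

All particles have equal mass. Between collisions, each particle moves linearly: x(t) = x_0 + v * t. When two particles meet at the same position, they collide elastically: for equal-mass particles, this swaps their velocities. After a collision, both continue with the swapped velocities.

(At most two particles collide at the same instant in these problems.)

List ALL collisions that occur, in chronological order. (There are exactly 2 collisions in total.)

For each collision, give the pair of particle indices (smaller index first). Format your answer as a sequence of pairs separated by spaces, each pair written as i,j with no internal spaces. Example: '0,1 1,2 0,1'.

Collision at t=7/6: particles 1 and 2 swap velocities; positions: p0=14/3 p1=20/3 p2=20/3; velocities now: v0=4 v1=-2 v2=4
Collision at t=3/2: particles 0 and 1 swap velocities; positions: p0=6 p1=6 p2=8; velocities now: v0=-2 v1=4 v2=4

Answer: 1,2 0,1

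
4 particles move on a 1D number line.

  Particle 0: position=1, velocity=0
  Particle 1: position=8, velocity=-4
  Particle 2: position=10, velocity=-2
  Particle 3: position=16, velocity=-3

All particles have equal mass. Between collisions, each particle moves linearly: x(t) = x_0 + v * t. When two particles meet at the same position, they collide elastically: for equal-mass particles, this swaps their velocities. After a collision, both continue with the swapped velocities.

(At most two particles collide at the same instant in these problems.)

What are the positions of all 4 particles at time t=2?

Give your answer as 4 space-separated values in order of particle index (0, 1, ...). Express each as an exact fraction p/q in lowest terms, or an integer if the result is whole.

Answer: 0 1 6 10

Derivation:
Collision at t=7/4: particles 0 and 1 swap velocities; positions: p0=1 p1=1 p2=13/2 p3=43/4; velocities now: v0=-4 v1=0 v2=-2 v3=-3
Advance to t=2 (no further collisions before then); velocities: v0=-4 v1=0 v2=-2 v3=-3; positions = 0 1 6 10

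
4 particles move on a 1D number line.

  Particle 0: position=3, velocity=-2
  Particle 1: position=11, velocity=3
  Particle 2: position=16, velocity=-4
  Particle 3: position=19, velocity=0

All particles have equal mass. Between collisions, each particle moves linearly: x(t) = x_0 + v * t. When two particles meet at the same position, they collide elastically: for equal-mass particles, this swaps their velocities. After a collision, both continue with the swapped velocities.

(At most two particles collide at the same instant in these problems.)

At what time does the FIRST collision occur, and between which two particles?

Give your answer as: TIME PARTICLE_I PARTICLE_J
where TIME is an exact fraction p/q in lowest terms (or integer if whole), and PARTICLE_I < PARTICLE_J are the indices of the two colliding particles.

Answer: 5/7 1 2

Derivation:
Pair (0,1): pos 3,11 vel -2,3 -> not approaching (rel speed -5 <= 0)
Pair (1,2): pos 11,16 vel 3,-4 -> gap=5, closing at 7/unit, collide at t=5/7
Pair (2,3): pos 16,19 vel -4,0 -> not approaching (rel speed -4 <= 0)
Earliest collision: t=5/7 between 1 and 2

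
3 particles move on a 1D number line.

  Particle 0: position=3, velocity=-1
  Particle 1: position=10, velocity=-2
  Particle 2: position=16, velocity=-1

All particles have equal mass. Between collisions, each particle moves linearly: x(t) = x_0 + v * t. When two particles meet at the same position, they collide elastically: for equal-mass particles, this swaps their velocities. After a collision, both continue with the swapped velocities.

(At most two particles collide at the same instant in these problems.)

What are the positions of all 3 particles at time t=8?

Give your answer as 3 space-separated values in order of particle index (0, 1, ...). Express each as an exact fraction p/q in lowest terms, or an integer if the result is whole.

Answer: -6 -5 8

Derivation:
Collision at t=7: particles 0 and 1 swap velocities; positions: p0=-4 p1=-4 p2=9; velocities now: v0=-2 v1=-1 v2=-1
Advance to t=8 (no further collisions before then); velocities: v0=-2 v1=-1 v2=-1; positions = -6 -5 8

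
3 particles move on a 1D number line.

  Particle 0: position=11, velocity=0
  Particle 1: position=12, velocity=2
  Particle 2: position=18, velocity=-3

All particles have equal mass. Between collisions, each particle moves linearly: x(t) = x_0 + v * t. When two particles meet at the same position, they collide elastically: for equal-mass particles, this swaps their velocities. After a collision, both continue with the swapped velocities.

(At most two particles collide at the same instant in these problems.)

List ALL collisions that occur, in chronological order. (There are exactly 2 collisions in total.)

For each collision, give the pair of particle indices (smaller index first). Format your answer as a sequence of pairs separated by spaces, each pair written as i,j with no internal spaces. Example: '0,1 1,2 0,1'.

Answer: 1,2 0,1

Derivation:
Collision at t=6/5: particles 1 and 2 swap velocities; positions: p0=11 p1=72/5 p2=72/5; velocities now: v0=0 v1=-3 v2=2
Collision at t=7/3: particles 0 and 1 swap velocities; positions: p0=11 p1=11 p2=50/3; velocities now: v0=-3 v1=0 v2=2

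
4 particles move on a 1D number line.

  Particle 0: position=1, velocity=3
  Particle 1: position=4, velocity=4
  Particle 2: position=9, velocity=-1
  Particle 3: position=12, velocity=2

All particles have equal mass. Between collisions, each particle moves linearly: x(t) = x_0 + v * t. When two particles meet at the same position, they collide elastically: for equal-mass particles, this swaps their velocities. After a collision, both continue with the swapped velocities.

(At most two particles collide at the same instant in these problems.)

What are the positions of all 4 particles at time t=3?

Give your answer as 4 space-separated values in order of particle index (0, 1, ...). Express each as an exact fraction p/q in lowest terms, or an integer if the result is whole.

Collision at t=1: particles 1 and 2 swap velocities; positions: p0=4 p1=8 p2=8 p3=14; velocities now: v0=3 v1=-1 v2=4 v3=2
Collision at t=2: particles 0 and 1 swap velocities; positions: p0=7 p1=7 p2=12 p3=16; velocities now: v0=-1 v1=3 v2=4 v3=2
Advance to t=3 (no further collisions before then); velocities: v0=-1 v1=3 v2=4 v3=2; positions = 6 10 16 18

Answer: 6 10 16 18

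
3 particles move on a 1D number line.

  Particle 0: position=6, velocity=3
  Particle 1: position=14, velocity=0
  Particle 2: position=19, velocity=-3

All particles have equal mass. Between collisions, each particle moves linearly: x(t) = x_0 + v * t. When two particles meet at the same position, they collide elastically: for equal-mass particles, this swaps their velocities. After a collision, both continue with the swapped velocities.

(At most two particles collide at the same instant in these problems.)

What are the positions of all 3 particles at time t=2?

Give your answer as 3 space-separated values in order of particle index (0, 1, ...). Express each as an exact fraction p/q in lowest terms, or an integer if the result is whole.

Collision at t=5/3: particles 1 and 2 swap velocities; positions: p0=11 p1=14 p2=14; velocities now: v0=3 v1=-3 v2=0
Advance to t=2 (no further collisions before then); velocities: v0=3 v1=-3 v2=0; positions = 12 13 14

Answer: 12 13 14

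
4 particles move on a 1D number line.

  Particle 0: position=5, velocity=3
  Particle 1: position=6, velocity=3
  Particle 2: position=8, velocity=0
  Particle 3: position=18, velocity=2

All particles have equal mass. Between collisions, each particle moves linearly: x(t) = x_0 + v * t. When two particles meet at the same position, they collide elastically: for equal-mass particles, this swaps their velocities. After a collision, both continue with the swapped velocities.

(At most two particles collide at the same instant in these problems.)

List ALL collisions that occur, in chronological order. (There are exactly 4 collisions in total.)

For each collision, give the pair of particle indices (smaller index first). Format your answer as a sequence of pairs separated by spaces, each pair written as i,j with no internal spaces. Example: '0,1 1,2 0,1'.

Answer: 1,2 0,1 2,3 1,2

Derivation:
Collision at t=2/3: particles 1 and 2 swap velocities; positions: p0=7 p1=8 p2=8 p3=58/3; velocities now: v0=3 v1=0 v2=3 v3=2
Collision at t=1: particles 0 and 1 swap velocities; positions: p0=8 p1=8 p2=9 p3=20; velocities now: v0=0 v1=3 v2=3 v3=2
Collision at t=12: particles 2 and 3 swap velocities; positions: p0=8 p1=41 p2=42 p3=42; velocities now: v0=0 v1=3 v2=2 v3=3
Collision at t=13: particles 1 and 2 swap velocities; positions: p0=8 p1=44 p2=44 p3=45; velocities now: v0=0 v1=2 v2=3 v3=3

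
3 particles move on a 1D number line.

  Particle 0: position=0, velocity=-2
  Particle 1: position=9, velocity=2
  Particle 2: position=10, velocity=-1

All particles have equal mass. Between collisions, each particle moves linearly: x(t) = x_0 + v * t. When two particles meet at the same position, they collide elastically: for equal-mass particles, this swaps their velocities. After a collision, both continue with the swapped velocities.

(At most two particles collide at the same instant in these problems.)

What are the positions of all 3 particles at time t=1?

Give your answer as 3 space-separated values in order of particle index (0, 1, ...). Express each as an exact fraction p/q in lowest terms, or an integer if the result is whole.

Answer: -2 9 11

Derivation:
Collision at t=1/3: particles 1 and 2 swap velocities; positions: p0=-2/3 p1=29/3 p2=29/3; velocities now: v0=-2 v1=-1 v2=2
Advance to t=1 (no further collisions before then); velocities: v0=-2 v1=-1 v2=2; positions = -2 9 11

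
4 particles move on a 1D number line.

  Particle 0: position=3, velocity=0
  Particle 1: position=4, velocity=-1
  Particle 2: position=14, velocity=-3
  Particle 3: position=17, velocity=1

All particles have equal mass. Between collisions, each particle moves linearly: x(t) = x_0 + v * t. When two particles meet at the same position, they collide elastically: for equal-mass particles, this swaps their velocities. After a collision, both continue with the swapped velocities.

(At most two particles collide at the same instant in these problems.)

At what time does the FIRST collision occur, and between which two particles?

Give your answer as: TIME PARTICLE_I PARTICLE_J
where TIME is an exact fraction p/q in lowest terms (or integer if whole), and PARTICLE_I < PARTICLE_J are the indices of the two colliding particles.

Answer: 1 0 1

Derivation:
Pair (0,1): pos 3,4 vel 0,-1 -> gap=1, closing at 1/unit, collide at t=1
Pair (1,2): pos 4,14 vel -1,-3 -> gap=10, closing at 2/unit, collide at t=5
Pair (2,3): pos 14,17 vel -3,1 -> not approaching (rel speed -4 <= 0)
Earliest collision: t=1 between 0 and 1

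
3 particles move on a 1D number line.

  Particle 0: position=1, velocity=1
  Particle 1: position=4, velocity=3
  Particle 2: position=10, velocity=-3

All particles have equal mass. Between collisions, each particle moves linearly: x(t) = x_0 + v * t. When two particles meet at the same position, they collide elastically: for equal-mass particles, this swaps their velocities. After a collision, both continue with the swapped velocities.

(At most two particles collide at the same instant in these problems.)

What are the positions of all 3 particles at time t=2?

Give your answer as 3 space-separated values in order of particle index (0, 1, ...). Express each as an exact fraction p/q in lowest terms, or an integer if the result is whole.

Answer: 3 4 10

Derivation:
Collision at t=1: particles 1 and 2 swap velocities; positions: p0=2 p1=7 p2=7; velocities now: v0=1 v1=-3 v2=3
Advance to t=2 (no further collisions before then); velocities: v0=1 v1=-3 v2=3; positions = 3 4 10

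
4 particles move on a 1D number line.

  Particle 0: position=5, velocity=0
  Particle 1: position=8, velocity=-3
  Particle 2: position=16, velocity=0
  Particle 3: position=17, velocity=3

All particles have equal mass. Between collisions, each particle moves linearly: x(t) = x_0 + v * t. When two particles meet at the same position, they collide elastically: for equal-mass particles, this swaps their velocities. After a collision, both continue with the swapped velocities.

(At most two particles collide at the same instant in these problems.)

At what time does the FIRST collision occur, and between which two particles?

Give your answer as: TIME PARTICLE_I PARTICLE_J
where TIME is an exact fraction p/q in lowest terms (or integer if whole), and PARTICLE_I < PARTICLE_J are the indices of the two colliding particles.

Pair (0,1): pos 5,8 vel 0,-3 -> gap=3, closing at 3/unit, collide at t=1
Pair (1,2): pos 8,16 vel -3,0 -> not approaching (rel speed -3 <= 0)
Pair (2,3): pos 16,17 vel 0,3 -> not approaching (rel speed -3 <= 0)
Earliest collision: t=1 between 0 and 1

Answer: 1 0 1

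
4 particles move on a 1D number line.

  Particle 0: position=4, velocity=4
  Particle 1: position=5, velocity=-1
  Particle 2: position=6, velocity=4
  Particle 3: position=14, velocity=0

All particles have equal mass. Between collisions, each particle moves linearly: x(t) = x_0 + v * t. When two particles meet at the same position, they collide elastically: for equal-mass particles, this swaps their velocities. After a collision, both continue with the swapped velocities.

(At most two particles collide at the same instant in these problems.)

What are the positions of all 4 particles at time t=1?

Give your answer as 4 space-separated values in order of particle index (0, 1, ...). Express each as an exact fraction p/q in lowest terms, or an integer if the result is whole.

Answer: 4 8 10 14

Derivation:
Collision at t=1/5: particles 0 and 1 swap velocities; positions: p0=24/5 p1=24/5 p2=34/5 p3=14; velocities now: v0=-1 v1=4 v2=4 v3=0
Advance to t=1 (no further collisions before then); velocities: v0=-1 v1=4 v2=4 v3=0; positions = 4 8 10 14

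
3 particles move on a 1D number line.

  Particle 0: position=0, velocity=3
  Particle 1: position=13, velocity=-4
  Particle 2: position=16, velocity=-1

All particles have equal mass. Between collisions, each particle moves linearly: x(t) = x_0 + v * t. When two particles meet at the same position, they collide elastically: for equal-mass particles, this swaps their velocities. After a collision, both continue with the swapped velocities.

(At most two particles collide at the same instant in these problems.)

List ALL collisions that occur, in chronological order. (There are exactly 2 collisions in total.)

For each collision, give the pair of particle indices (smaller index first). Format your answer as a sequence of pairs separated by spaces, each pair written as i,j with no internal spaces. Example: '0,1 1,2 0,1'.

Collision at t=13/7: particles 0 and 1 swap velocities; positions: p0=39/7 p1=39/7 p2=99/7; velocities now: v0=-4 v1=3 v2=-1
Collision at t=4: particles 1 and 2 swap velocities; positions: p0=-3 p1=12 p2=12; velocities now: v0=-4 v1=-1 v2=3

Answer: 0,1 1,2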